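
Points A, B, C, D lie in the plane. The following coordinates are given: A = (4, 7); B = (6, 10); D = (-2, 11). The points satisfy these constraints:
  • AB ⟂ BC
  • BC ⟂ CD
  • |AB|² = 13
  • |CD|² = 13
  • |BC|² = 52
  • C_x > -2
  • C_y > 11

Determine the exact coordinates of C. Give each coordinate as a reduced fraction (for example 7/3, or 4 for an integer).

C = (0, 14)

1. C_x = 0  [[AB ⟂ BC ⇒ 2x+3y-42=0] ∩ [|C−(-2, 11)|²=13]]
2. C_y = 14  [[AB ⟂ BC ⇒ 2x+3y-42=0] ∩ [|C−(-2, 11)|²=13]]
   so C = (0, 14)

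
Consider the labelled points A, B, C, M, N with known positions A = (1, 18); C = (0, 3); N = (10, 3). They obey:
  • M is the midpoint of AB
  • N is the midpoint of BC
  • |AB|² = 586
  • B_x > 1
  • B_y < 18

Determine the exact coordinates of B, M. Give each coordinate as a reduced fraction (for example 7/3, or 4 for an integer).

1. B_x = 20  [B = 2·N−C = 2·(10, 3)−(0, 3)]
2. B_y = 3  [B = 2·N−C = 2·(10, 3)−(0, 3)]
   so B = (20, 3)
3. M_x = 21/2  [2·M = A+B = (1, 18)+(20, 3)]
4. M_y = 21/2  [2·M = A+B = (1, 18)+(20, 3)]
   so M = (21/2, 21/2)

B = (20, 3)
M = (21/2, 21/2)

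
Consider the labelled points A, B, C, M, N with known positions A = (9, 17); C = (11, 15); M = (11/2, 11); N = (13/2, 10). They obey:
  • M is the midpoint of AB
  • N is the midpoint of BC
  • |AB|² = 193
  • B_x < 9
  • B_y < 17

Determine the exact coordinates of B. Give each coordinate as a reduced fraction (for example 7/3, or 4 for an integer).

B = (2, 5)

1. B_x = 2  [B = 2·M−A = 2·(11/2, 11)−(9, 17)]
2. B_y = 5  [B = 2·M−A = 2·(11/2, 11)−(9, 17)]
   so B = (2, 5)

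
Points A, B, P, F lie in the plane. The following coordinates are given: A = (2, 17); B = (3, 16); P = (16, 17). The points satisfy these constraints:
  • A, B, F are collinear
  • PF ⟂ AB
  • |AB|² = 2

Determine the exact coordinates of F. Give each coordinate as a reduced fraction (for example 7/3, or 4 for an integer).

F = (9, 10)

1. F_x = 9  [[A, B, F are collinear ⇒ 1x+1y-19=0] ∩ [PF ⟂ AB ⇒ 1x-1y+1=0]]
2. F_y = 10  [[A, B, F are collinear ⇒ 1x+1y-19=0] ∩ [PF ⟂ AB ⇒ 1x-1y+1=0]]
   so F = (9, 10)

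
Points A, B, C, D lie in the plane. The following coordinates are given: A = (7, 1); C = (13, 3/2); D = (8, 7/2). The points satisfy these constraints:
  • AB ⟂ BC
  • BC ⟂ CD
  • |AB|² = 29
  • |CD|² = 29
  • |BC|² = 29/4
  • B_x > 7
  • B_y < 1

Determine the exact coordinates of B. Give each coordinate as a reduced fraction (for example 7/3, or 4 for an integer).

1. B_x = 12  [[BC ⟂ CD ⇒ 5x-2y-62=0] ∩ [|B−(7, 1)|²=29]]
2. B_y = -1  [[BC ⟂ CD ⇒ 5x-2y-62=0] ∩ [|B−(7, 1)|²=29]]
   so B = (12, -1)

B = (12, -1)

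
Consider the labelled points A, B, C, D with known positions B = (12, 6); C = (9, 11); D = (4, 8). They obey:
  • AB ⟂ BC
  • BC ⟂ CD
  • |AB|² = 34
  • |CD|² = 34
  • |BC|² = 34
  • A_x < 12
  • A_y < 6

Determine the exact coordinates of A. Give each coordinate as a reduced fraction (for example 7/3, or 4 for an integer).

1. A_x = 7  [[AB ⟂ BC ⇒ 3x-5y-6=0] ∩ [|A−(12, 6)|²=34]]
2. A_y = 3  [[AB ⟂ BC ⇒ 3x-5y-6=0] ∩ [|A−(12, 6)|²=34]]
   so A = (7, 3)

A = (7, 3)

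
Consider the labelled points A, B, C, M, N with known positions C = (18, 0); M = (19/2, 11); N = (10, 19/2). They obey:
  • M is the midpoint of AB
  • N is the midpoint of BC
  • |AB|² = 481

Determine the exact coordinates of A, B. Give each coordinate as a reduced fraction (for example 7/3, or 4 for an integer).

A = (17, 3)
B = (2, 19)

1. B_x = 2  [B = 2·N−C = 2·(10, 19/2)−(18, 0)]
2. B_y = 19  [B = 2·N−C = 2·(10, 19/2)−(18, 0)]
   so B = (2, 19)
3. A_x = 17  [A = 2·M−B = 2·(19/2, 11)−(2, 19)]
4. A_y = 3  [A = 2·M−B = 2·(19/2, 11)−(2, 19)]
   so A = (17, 3)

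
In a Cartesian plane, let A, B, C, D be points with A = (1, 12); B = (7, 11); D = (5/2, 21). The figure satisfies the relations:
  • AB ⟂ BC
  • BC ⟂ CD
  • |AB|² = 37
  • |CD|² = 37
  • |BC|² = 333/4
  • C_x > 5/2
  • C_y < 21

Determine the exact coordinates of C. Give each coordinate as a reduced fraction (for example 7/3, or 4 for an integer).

C = (17/2, 20)

1. C_x = 17/2  [[AB ⟂ BC ⇒ 6x-1y-31=0] ∩ [|C−(5/2, 21)|²=37]]
2. C_y = 20  [[AB ⟂ BC ⇒ 6x-1y-31=0] ∩ [|C−(5/2, 21)|²=37]]
   so C = (17/2, 20)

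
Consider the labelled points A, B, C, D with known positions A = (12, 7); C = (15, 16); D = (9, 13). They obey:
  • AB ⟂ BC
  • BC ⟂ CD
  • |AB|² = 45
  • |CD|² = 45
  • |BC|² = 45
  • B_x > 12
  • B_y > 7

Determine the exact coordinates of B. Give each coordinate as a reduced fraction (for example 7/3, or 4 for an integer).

1. B_x = 18  [[BC ⟂ CD ⇒ 6x+3y-138=0] ∩ [|B−(12, 7)|²=45]]
2. B_y = 10  [[BC ⟂ CD ⇒ 6x+3y-138=0] ∩ [|B−(12, 7)|²=45]]
   so B = (18, 10)

B = (18, 10)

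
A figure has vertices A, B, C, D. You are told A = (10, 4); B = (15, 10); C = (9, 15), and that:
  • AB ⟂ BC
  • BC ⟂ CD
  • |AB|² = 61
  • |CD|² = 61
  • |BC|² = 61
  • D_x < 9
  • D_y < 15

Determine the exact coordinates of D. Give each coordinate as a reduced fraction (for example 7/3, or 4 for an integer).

1. D_x = 4  [[BC ⟂ CD ⇒ -6x+5y-21=0] ∩ [|D−(9, 15)|²=61]]
2. D_y = 9  [[BC ⟂ CD ⇒ -6x+5y-21=0] ∩ [|D−(9, 15)|²=61]]
   so D = (4, 9)

D = (4, 9)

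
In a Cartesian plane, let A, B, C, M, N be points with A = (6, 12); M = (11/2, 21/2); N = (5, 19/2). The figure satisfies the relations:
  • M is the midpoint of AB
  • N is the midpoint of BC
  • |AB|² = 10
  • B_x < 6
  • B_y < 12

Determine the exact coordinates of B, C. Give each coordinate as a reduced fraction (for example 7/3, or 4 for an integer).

1. B_x = 5  [B = 2·M−A = 2·(11/2, 21/2)−(6, 12)]
2. B_y = 9  [B = 2·M−A = 2·(11/2, 21/2)−(6, 12)]
   so B = (5, 9)
3. C_x = 5  [C = 2·N−B = 2·(5, 19/2)−(5, 9)]
4. C_y = 10  [C = 2·N−B = 2·(5, 19/2)−(5, 9)]
   so C = (5, 10)

B = (5, 9)
C = (5, 10)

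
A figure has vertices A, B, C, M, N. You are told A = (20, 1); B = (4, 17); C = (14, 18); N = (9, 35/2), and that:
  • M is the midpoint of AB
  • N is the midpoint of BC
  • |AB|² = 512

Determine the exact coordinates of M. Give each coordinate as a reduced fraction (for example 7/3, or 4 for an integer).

M = (12, 9)

1. M_x = 12  [2·M = A+B = (20, 1)+(4, 17)]
2. M_y = 9  [2·M = A+B = (20, 1)+(4, 17)]
   so M = (12, 9)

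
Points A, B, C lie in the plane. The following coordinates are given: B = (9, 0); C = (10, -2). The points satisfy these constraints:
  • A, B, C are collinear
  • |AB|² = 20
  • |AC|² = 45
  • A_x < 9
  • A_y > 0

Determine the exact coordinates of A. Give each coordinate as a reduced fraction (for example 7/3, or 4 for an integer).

1. A_x = 7  [[A, B, C are collinear ⇒ 2x+1y-18=0] ∩ [|A−(9, 0)|²=20]]
2. A_y = 4  [[A, B, C are collinear ⇒ 2x+1y-18=0] ∩ [|A−(9, 0)|²=20]]
   so A = (7, 4)

A = (7, 4)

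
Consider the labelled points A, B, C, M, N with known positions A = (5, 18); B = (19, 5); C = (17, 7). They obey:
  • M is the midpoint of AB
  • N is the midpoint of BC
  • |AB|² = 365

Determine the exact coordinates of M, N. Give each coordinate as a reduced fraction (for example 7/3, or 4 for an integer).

M = (12, 23/2)
N = (18, 6)

1. M_x = 12  [2·M = A+B = (5, 18)+(19, 5)]
2. M_y = 23/2  [2·M = A+B = (5, 18)+(19, 5)]
   so M = (12, 23/2)
3. N_x = 18  [2·N = B+C = (19, 5)+(17, 7)]
4. N_y = 6  [2·N = B+C = (19, 5)+(17, 7)]
   so N = (18, 6)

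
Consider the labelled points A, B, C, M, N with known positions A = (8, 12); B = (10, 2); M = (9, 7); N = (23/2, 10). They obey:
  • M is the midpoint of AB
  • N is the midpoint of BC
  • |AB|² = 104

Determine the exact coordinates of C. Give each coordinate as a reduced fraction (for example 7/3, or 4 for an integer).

C = (13, 18)

1. C_x = 13  [C = 2·N−B = 2·(23/2, 10)−(10, 2)]
2. C_y = 18  [C = 2·N−B = 2·(23/2, 10)−(10, 2)]
   so C = (13, 18)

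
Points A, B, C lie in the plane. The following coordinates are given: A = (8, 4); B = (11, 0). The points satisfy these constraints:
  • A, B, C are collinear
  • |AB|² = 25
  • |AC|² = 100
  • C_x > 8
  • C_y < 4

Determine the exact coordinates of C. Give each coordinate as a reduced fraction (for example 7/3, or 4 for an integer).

1. C_x = 14  [[A, B, C are collinear ⇒ 4x+3y-44=0] ∩ [|C−(8, 4)|²=100]]
2. C_y = -4  [[A, B, C are collinear ⇒ 4x+3y-44=0] ∩ [|C−(8, 4)|²=100]]
   so C = (14, -4)

C = (14, -4)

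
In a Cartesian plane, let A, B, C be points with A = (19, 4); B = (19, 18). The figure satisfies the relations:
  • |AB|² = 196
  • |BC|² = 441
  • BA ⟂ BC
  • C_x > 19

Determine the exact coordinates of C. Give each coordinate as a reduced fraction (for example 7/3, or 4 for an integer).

C = (40, 18)

1. C_x = 40  [[BA ⟂ BC ⇒ -14y+252=0] ∩ [|C−(19, 18)|²=441]]
2. C_y = 18  [[BA ⟂ BC ⇒ -14y+252=0] ∩ [|C−(19, 18)|²=441]]
   so C = (40, 18)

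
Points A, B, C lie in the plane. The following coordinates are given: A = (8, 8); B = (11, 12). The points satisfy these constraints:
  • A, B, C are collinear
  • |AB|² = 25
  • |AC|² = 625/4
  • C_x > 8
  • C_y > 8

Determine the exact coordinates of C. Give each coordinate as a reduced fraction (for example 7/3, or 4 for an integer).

C = (31/2, 18)

1. C_x = 31/2  [[A, B, C are collinear ⇒ -4x+3y+8=0] ∩ [|C−(8, 8)|²=625/4]]
2. C_y = 18  [[A, B, C are collinear ⇒ -4x+3y+8=0] ∩ [|C−(8, 8)|²=625/4]]
   so C = (31/2, 18)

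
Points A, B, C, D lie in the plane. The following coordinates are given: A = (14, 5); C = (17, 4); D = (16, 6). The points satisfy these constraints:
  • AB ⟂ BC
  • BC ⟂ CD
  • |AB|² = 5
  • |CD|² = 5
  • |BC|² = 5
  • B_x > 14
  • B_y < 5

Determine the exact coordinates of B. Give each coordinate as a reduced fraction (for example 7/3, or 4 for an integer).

B = (15, 3)

1. B_x = 15  [[BC ⟂ CD ⇒ 1x-2y-9=0] ∩ [|B−(14, 5)|²=5]]
2. B_y = 3  [[BC ⟂ CD ⇒ 1x-2y-9=0] ∩ [|B−(14, 5)|²=5]]
   so B = (15, 3)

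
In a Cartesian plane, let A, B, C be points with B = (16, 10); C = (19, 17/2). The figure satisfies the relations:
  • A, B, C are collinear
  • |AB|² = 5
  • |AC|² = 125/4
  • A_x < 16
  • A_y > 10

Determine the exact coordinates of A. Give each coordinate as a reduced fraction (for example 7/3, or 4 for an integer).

1. A_x = 14  [[A, B, C are collinear ⇒ 3/2x+3y-54=0] ∩ [|A−(16, 10)|²=5]]
2. A_y = 11  [[A, B, C are collinear ⇒ 3/2x+3y-54=0] ∩ [|A−(16, 10)|²=5]]
   so A = (14, 11)

A = (14, 11)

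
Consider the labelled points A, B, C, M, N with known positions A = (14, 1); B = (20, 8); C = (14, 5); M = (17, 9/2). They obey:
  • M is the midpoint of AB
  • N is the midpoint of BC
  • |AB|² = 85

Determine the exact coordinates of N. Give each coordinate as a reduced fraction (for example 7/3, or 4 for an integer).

N = (17, 13/2)

1. N_x = 17  [2·N = B+C = (20, 8)+(14, 5)]
2. N_y = 13/2  [2·N = B+C = (20, 8)+(14, 5)]
   so N = (17, 13/2)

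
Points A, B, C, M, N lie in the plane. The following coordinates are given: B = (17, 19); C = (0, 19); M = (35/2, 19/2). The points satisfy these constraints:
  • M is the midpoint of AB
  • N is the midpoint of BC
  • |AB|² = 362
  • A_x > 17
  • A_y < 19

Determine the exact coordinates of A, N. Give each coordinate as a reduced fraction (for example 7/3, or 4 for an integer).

1. A_x = 18  [A = 2·M−B = 2·(35/2, 19/2)−(17, 19)]
2. A_y = 0  [A = 2·M−B = 2·(35/2, 19/2)−(17, 19)]
   so A = (18, 0)
3. N_x = 17/2  [2·N = B+C = (17, 19)+(0, 19)]
4. N_y = 19  [2·N = B+C = (17, 19)+(0, 19)]
   so N = (17/2, 19)

A = (18, 0)
N = (17/2, 19)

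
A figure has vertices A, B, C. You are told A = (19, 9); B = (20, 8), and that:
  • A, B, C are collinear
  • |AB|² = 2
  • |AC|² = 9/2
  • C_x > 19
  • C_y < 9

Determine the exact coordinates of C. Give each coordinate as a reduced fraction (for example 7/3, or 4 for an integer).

C = (41/2, 15/2)

1. C_x = 41/2  [[A, B, C are collinear ⇒ 1x+1y-28=0] ∩ [|C−(19, 9)|²=9/2]]
2. C_y = 15/2  [[A, B, C are collinear ⇒ 1x+1y-28=0] ∩ [|C−(19, 9)|²=9/2]]
   so C = (41/2, 15/2)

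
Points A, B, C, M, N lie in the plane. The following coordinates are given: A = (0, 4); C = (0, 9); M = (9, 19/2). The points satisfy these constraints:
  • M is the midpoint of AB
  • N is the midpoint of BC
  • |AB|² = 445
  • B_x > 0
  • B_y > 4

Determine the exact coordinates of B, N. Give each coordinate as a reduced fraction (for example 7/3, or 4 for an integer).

B = (18, 15)
N = (9, 12)

1. B_x = 18  [B = 2·M−A = 2·(9, 19/2)−(0, 4)]
2. B_y = 15  [B = 2·M−A = 2·(9, 19/2)−(0, 4)]
   so B = (18, 15)
3. N_x = 9  [2·N = B+C = (18, 15)+(0, 9)]
4. N_y = 12  [2·N = B+C = (18, 15)+(0, 9)]
   so N = (9, 12)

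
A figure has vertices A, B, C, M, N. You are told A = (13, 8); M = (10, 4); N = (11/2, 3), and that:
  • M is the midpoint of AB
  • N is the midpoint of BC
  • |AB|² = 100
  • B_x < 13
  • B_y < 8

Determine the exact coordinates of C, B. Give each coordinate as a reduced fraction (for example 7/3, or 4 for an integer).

1. B_x = 7  [B = 2·M−A = 2·(10, 4)−(13, 8)]
2. B_y = 0  [B = 2·M−A = 2·(10, 4)−(13, 8)]
   so B = (7, 0)
3. C_x = 4  [C = 2·N−B = 2·(11/2, 3)−(7, 0)]
4. C_y = 6  [C = 2·N−B = 2·(11/2, 3)−(7, 0)]
   so C = (4, 6)

C = (4, 6)
B = (7, 0)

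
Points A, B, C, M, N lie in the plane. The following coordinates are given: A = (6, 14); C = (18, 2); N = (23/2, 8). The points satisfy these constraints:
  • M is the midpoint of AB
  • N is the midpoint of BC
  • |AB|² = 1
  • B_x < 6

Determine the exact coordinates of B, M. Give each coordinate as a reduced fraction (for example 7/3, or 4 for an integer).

B = (5, 14)
M = (11/2, 14)

1. B_x = 5  [B = 2·N−C = 2·(23/2, 8)−(18, 2)]
2. B_y = 14  [B = 2·N−C = 2·(23/2, 8)−(18, 2)]
   so B = (5, 14)
3. M_x = 11/2  [2·M = A+B = (6, 14)+(5, 14)]
4. M_y = 14  [2·M = A+B = (6, 14)+(5, 14)]
   so M = (11/2, 14)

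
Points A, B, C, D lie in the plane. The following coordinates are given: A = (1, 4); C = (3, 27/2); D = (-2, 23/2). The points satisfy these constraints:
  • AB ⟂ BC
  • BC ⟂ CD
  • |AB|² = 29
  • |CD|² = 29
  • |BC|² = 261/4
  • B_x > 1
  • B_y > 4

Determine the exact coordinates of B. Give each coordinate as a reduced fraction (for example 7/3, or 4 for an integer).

1. B_x = 6  [[BC ⟂ CD ⇒ 5x+2y-42=0] ∩ [|B−(1, 4)|²=29]]
2. B_y = 6  [[BC ⟂ CD ⇒ 5x+2y-42=0] ∩ [|B−(1, 4)|²=29]]
   so B = (6, 6)

B = (6, 6)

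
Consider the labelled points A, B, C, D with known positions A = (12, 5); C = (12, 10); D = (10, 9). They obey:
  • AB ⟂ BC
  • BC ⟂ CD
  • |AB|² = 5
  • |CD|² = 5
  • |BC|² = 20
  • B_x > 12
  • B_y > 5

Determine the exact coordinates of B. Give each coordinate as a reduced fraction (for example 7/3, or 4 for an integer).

B = (14, 6)

1. B_x = 14  [[BC ⟂ CD ⇒ 2x+1y-34=0] ∩ [|B−(12, 5)|²=5]]
2. B_y = 6  [[BC ⟂ CD ⇒ 2x+1y-34=0] ∩ [|B−(12, 5)|²=5]]
   so B = (14, 6)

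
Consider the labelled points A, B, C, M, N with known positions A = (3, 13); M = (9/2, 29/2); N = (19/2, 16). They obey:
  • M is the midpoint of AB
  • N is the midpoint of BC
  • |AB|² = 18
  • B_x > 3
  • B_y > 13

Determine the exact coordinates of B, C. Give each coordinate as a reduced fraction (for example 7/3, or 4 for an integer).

B = (6, 16)
C = (13, 16)

1. B_x = 6  [B = 2·M−A = 2·(9/2, 29/2)−(3, 13)]
2. B_y = 16  [B = 2·M−A = 2·(9/2, 29/2)−(3, 13)]
   so B = (6, 16)
3. C_x = 13  [C = 2·N−B = 2·(19/2, 16)−(6, 16)]
4. C_y = 16  [C = 2·N−B = 2·(19/2, 16)−(6, 16)]
   so C = (13, 16)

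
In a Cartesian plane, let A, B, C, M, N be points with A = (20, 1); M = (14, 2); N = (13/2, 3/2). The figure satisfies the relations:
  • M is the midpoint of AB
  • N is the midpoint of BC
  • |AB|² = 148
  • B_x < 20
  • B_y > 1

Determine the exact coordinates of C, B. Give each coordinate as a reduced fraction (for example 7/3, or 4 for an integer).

C = (5, 0)
B = (8, 3)

1. B_x = 8  [B = 2·M−A = 2·(14, 2)−(20, 1)]
2. B_y = 3  [B = 2·M−A = 2·(14, 2)−(20, 1)]
   so B = (8, 3)
3. C_x = 5  [C = 2·N−B = 2·(13/2, 3/2)−(8, 3)]
4. C_y = 0  [C = 2·N−B = 2·(13/2, 3/2)−(8, 3)]
   so C = (5, 0)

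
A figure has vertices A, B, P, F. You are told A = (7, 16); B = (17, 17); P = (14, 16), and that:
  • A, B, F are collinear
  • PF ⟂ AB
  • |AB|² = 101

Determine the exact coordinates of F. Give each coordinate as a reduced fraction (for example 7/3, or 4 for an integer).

1. F_x = 1407/101  [[A, B, F are collinear ⇒ -1x+10y-153=0] ∩ [PF ⟂ AB ⇒ 10x+1y-156=0]]
2. F_y = 1686/101  [[A, B, F are collinear ⇒ -1x+10y-153=0] ∩ [PF ⟂ AB ⇒ 10x+1y-156=0]]
   so F = (1407/101, 1686/101)

F = (1407/101, 1686/101)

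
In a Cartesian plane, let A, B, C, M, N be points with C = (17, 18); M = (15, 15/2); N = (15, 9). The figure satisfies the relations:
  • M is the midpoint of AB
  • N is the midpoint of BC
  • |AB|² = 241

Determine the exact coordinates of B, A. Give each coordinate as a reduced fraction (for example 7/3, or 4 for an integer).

1. B_x = 13  [B = 2·N−C = 2·(15, 9)−(17, 18)]
2. B_y = 0  [B = 2·N−C = 2·(15, 9)−(17, 18)]
   so B = (13, 0)
3. A_x = 17  [A = 2·M−B = 2·(15, 15/2)−(13, 0)]
4. A_y = 15  [A = 2·M−B = 2·(15, 15/2)−(13, 0)]
   so A = (17, 15)

B = (13, 0)
A = (17, 15)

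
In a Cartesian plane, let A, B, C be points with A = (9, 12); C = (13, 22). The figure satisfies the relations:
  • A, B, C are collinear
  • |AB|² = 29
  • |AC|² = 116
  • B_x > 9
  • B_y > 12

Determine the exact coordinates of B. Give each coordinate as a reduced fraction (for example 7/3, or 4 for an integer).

B = (11, 17)

1. B_x = 11  [[A, B, C are collinear ⇒ 10x-4y-42=0] ∩ [|B−(9, 12)|²=29]]
2. B_y = 17  [[A, B, C are collinear ⇒ 10x-4y-42=0] ∩ [|B−(9, 12)|²=29]]
   so B = (11, 17)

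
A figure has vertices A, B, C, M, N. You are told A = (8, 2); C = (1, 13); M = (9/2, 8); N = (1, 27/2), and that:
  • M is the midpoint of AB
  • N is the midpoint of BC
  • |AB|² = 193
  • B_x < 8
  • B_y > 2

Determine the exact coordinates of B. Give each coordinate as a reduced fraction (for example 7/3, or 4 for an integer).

B = (1, 14)

1. B_x = 1  [B = 2·M−A = 2·(9/2, 8)−(8, 2)]
2. B_y = 14  [B = 2·M−A = 2·(9/2, 8)−(8, 2)]
   so B = (1, 14)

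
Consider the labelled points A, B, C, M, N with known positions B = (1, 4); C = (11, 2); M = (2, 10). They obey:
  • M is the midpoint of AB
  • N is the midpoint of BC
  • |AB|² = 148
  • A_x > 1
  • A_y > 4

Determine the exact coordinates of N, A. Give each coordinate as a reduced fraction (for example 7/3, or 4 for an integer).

N = (6, 3)
A = (3, 16)

1. A_x = 3  [A = 2·M−B = 2·(2, 10)−(1, 4)]
2. A_y = 16  [A = 2·M−B = 2·(2, 10)−(1, 4)]
   so A = (3, 16)
3. N_x = 6  [2·N = B+C = (1, 4)+(11, 2)]
4. N_y = 3  [2·N = B+C = (1, 4)+(11, 2)]
   so N = (6, 3)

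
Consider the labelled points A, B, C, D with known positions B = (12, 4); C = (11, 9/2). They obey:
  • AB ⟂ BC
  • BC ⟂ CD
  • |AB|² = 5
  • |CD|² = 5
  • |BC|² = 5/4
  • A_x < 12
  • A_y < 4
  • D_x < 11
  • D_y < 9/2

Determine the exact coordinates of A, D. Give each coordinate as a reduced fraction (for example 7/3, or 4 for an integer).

A = (11, 2)
D = (10, 5/2)

1. A_x = 11  [[AB ⟂ BC ⇒ 1x-1/2y-10=0] ∩ [|A−(12, 4)|²=5]]
2. A_y = 2  [[AB ⟂ BC ⇒ 1x-1/2y-10=0] ∩ [|A−(12, 4)|²=5]]
   so A = (11, 2)
3. D_x = 10  [[BC ⟂ CD ⇒ -1x+1/2y+35/4=0] ∩ [|D−(11, 9/2)|²=5]]
4. D_y = 5/2  [[BC ⟂ CD ⇒ -1x+1/2y+35/4=0] ∩ [|D−(11, 9/2)|²=5]]
   so D = (10, 5/2)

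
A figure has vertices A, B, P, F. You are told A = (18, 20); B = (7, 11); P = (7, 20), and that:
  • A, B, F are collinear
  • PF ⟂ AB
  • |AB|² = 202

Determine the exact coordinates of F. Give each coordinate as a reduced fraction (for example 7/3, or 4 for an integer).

F = (2305/202, 2951/202)

1. F_x = 2305/202  [[A, B, F are collinear ⇒ 9x-11y+58=0] ∩ [PF ⟂ AB ⇒ -11x-9y+257=0]]
2. F_y = 2951/202  [[A, B, F are collinear ⇒ 9x-11y+58=0] ∩ [PF ⟂ AB ⇒ -11x-9y+257=0]]
   so F = (2305/202, 2951/202)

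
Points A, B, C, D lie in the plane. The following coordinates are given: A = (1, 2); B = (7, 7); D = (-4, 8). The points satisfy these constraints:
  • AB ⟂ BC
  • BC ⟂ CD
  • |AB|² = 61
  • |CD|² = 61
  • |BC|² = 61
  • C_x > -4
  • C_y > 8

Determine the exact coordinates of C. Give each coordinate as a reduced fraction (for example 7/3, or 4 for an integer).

1. C_x = 2  [[AB ⟂ BC ⇒ 6x+5y-77=0] ∩ [|C−(-4, 8)|²=61]]
2. C_y = 13  [[AB ⟂ BC ⇒ 6x+5y-77=0] ∩ [|C−(-4, 8)|²=61]]
   so C = (2, 13)

C = (2, 13)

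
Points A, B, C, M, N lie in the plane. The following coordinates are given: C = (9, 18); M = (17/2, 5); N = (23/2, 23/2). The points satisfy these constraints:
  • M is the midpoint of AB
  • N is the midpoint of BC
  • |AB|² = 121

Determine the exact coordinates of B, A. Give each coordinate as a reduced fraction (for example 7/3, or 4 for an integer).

B = (14, 5)
A = (3, 5)

1. B_x = 14  [B = 2·N−C = 2·(23/2, 23/2)−(9, 18)]
2. B_y = 5  [B = 2·N−C = 2·(23/2, 23/2)−(9, 18)]
   so B = (14, 5)
3. A_x = 3  [A = 2·M−B = 2·(17/2, 5)−(14, 5)]
4. A_y = 5  [A = 2·M−B = 2·(17/2, 5)−(14, 5)]
   so A = (3, 5)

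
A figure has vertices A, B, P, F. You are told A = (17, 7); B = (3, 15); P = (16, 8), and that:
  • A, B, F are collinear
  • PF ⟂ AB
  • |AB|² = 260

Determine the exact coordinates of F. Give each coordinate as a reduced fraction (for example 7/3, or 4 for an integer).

F = (1028/65, 499/65)

1. F_x = 1028/65  [[A, B, F are collinear ⇒ -8x-14y+234=0] ∩ [PF ⟂ AB ⇒ -14x+8y+160=0]]
2. F_y = 499/65  [[A, B, F are collinear ⇒ -8x-14y+234=0] ∩ [PF ⟂ AB ⇒ -14x+8y+160=0]]
   so F = (1028/65, 499/65)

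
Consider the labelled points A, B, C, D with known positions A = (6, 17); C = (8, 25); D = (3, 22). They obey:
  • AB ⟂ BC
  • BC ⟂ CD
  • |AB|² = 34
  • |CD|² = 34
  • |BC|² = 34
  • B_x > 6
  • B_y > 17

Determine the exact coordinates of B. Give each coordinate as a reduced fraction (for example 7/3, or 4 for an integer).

B = (11, 20)

1. B_x = 11  [[BC ⟂ CD ⇒ 5x+3y-115=0] ∩ [|B−(6, 17)|²=34]]
2. B_y = 20  [[BC ⟂ CD ⇒ 5x+3y-115=0] ∩ [|B−(6, 17)|²=34]]
   so B = (11, 20)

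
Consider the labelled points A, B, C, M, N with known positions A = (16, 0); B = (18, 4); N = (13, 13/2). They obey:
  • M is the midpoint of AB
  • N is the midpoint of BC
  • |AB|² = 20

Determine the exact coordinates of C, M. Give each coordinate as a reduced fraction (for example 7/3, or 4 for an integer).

C = (8, 9)
M = (17, 2)

1. M_x = 17  [2·M = A+B = (16, 0)+(18, 4)]
2. M_y = 2  [2·M = A+B = (16, 0)+(18, 4)]
   so M = (17, 2)
3. C_x = 8  [C = 2·N−B = 2·(13, 13/2)−(18, 4)]
4. C_y = 9  [C = 2·N−B = 2·(13, 13/2)−(18, 4)]
   so C = (8, 9)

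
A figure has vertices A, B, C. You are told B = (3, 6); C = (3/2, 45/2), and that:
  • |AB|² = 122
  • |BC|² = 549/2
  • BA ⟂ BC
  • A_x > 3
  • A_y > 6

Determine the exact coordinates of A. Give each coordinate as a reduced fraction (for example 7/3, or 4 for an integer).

1. A_x = 14  [[BA ⟂ BC ⇒ -3/2x+33/2y-189/2=0] ∩ [|A−(3, 6)|²=122]]
2. A_y = 7  [[BA ⟂ BC ⇒ -3/2x+33/2y-189/2=0] ∩ [|A−(3, 6)|²=122]]
   so A = (14, 7)

A = (14, 7)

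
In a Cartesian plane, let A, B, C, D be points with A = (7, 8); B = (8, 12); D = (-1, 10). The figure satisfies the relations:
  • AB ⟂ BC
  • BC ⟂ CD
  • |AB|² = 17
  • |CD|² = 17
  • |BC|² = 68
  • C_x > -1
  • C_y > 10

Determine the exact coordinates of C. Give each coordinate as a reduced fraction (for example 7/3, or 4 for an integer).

C = (0, 14)

1. C_x = 0  [[AB ⟂ BC ⇒ 1x+4y-56=0] ∩ [|C−(-1, 10)|²=17]]
2. C_y = 14  [[AB ⟂ BC ⇒ 1x+4y-56=0] ∩ [|C−(-1, 10)|²=17]]
   so C = (0, 14)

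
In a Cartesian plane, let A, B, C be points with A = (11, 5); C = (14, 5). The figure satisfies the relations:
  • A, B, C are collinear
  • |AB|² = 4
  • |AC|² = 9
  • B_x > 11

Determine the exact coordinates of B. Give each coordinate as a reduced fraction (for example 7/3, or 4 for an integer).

B = (13, 5)

1. B_x = 13  [[A, B, C are collinear ⇒ -3y+15=0] ∩ [|B−(11, 5)|²=4]]
2. B_y = 5  [[A, B, C are collinear ⇒ -3y+15=0] ∩ [|B−(11, 5)|²=4]]
   so B = (13, 5)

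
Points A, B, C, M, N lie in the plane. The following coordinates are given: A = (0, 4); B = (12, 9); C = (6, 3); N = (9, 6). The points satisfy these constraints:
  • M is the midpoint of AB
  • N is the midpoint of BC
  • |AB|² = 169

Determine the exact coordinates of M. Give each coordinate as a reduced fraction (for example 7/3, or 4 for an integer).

1. M_x = 6  [2·M = A+B = (0, 4)+(12, 9)]
2. M_y = 13/2  [2·M = A+B = (0, 4)+(12, 9)]
   so M = (6, 13/2)

M = (6, 13/2)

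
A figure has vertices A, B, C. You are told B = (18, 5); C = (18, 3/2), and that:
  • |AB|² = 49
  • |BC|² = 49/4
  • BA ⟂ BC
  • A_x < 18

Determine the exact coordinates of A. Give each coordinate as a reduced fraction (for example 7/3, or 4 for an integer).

1. A_x = 11  [[BA ⟂ BC ⇒ -7/2y+35/2=0] ∩ [|A−(18, 5)|²=49]]
2. A_y = 5  [[BA ⟂ BC ⇒ -7/2y+35/2=0] ∩ [|A−(18, 5)|²=49]]
   so A = (11, 5)

A = (11, 5)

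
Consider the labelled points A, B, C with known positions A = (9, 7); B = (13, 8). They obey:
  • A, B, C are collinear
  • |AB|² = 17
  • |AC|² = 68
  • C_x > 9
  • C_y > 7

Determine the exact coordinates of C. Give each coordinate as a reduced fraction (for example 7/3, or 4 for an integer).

C = (17, 9)

1. C_x = 17  [[A, B, C are collinear ⇒ -1x+4y-19=0] ∩ [|C−(9, 7)|²=68]]
2. C_y = 9  [[A, B, C are collinear ⇒ -1x+4y-19=0] ∩ [|C−(9, 7)|²=68]]
   so C = (17, 9)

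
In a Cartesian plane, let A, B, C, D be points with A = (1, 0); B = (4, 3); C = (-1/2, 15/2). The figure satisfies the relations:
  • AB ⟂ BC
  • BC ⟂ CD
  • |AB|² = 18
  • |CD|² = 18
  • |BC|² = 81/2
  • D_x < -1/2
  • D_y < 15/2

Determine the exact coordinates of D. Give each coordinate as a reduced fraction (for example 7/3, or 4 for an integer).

D = (-7/2, 9/2)

1. D_x = -7/2  [[BC ⟂ CD ⇒ -9/2x+9/2y-36=0] ∩ [|D−(-1/2, 15/2)|²=18]]
2. D_y = 9/2  [[BC ⟂ CD ⇒ -9/2x+9/2y-36=0] ∩ [|D−(-1/2, 15/2)|²=18]]
   so D = (-7/2, 9/2)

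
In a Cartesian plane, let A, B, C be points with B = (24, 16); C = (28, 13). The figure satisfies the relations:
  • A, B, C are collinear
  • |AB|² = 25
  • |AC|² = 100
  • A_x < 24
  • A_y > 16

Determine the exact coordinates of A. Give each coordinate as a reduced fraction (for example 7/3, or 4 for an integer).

1. A_x = 20  [[A, B, C are collinear ⇒ 3x+4y-136=0] ∩ [|A−(24, 16)|²=25]]
2. A_y = 19  [[A, B, C are collinear ⇒ 3x+4y-136=0] ∩ [|A−(24, 16)|²=25]]
   so A = (20, 19)

A = (20, 19)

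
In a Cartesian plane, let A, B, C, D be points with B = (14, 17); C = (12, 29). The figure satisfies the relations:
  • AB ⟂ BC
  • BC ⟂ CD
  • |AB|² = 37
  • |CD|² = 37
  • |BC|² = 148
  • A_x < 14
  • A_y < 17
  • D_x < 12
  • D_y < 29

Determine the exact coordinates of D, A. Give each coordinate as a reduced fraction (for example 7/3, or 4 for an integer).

1. D_x = 6  [[BC ⟂ CD ⇒ -2x+12y-324=0] ∩ [|D−(12, 29)|²=37]]
2. D_y = 28  [[BC ⟂ CD ⇒ -2x+12y-324=0] ∩ [|D−(12, 29)|²=37]]
   so D = (6, 28)
3. A_x = 8  [[AB ⟂ BC ⇒ 2x-12y+176=0] ∩ [|A−(14, 17)|²=37]]
4. A_y = 16  [[AB ⟂ BC ⇒ 2x-12y+176=0] ∩ [|A−(14, 17)|²=37]]
   so A = (8, 16)

D = (6, 28)
A = (8, 16)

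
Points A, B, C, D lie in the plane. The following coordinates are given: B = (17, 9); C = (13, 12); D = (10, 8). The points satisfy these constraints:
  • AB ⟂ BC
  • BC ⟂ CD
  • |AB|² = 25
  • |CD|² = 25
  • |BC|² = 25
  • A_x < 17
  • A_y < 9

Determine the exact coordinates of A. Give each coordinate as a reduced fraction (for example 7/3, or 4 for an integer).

A = (14, 5)

1. A_x = 14  [[AB ⟂ BC ⇒ 4x-3y-41=0] ∩ [|A−(17, 9)|²=25]]
2. A_y = 5  [[AB ⟂ BC ⇒ 4x-3y-41=0] ∩ [|A−(17, 9)|²=25]]
   so A = (14, 5)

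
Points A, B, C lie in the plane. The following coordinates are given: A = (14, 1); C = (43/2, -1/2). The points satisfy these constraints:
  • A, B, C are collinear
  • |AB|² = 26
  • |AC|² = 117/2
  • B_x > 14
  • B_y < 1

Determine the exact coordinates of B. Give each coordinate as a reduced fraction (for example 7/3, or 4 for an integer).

1. B_x = 19  [[A, B, C are collinear ⇒ -3/2x-15/2y+57/2=0] ∩ [|B−(14, 1)|²=26]]
2. B_y = 0  [[A, B, C are collinear ⇒ -3/2x-15/2y+57/2=0] ∩ [|B−(14, 1)|²=26]]
   so B = (19, 0)

B = (19, 0)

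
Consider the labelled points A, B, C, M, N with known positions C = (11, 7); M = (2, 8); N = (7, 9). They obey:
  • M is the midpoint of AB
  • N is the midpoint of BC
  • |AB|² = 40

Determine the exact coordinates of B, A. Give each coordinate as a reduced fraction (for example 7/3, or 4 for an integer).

1. B_x = 3  [B = 2·N−C = 2·(7, 9)−(11, 7)]
2. B_y = 11  [B = 2·N−C = 2·(7, 9)−(11, 7)]
   so B = (3, 11)
3. A_x = 1  [A = 2·M−B = 2·(2, 8)−(3, 11)]
4. A_y = 5  [A = 2·M−B = 2·(2, 8)−(3, 11)]
   so A = (1, 5)

B = (3, 11)
A = (1, 5)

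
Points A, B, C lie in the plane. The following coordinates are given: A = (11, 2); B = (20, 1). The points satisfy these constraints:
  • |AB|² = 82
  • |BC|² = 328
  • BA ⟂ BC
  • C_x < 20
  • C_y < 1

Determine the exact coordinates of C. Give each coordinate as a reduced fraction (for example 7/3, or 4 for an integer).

C = (18, -17)

1. C_x = 18  [[BA ⟂ BC ⇒ -9x+1y+179=0] ∩ [|C−(20, 1)|²=328]]
2. C_y = -17  [[BA ⟂ BC ⇒ -9x+1y+179=0] ∩ [|C−(20, 1)|²=328]]
   so C = (18, -17)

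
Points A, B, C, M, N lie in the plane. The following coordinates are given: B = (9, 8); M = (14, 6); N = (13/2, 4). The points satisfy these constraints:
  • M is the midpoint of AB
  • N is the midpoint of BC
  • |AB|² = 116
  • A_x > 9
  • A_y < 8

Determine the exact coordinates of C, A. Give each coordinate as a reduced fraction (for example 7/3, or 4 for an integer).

C = (4, 0)
A = (19, 4)

1. A_x = 19  [A = 2·M−B = 2·(14, 6)−(9, 8)]
2. A_y = 4  [A = 2·M−B = 2·(14, 6)−(9, 8)]
   so A = (19, 4)
3. C_x = 4  [C = 2·N−B = 2·(13/2, 4)−(9, 8)]
4. C_y = 0  [C = 2·N−B = 2·(13/2, 4)−(9, 8)]
   so C = (4, 0)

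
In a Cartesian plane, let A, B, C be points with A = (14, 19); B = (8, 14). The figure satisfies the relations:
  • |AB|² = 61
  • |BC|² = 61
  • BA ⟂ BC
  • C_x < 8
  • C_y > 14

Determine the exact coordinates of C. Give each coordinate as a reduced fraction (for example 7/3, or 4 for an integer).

C = (3, 20)

1. C_x = 3  [[BA ⟂ BC ⇒ 6x+5y-118=0] ∩ [|C−(8, 14)|²=61]]
2. C_y = 20  [[BA ⟂ BC ⇒ 6x+5y-118=0] ∩ [|C−(8, 14)|²=61]]
   so C = (3, 20)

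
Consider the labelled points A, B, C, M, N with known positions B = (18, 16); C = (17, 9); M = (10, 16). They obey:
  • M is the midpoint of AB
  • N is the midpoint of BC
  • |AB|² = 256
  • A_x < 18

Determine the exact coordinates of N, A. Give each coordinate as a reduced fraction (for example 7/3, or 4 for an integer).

1. A_x = 2  [A = 2·M−B = 2·(10, 16)−(18, 16)]
2. A_y = 16  [A = 2·M−B = 2·(10, 16)−(18, 16)]
   so A = (2, 16)
3. N_x = 35/2  [2·N = B+C = (18, 16)+(17, 9)]
4. N_y = 25/2  [2·N = B+C = (18, 16)+(17, 9)]
   so N = (35/2, 25/2)

N = (35/2, 25/2)
A = (2, 16)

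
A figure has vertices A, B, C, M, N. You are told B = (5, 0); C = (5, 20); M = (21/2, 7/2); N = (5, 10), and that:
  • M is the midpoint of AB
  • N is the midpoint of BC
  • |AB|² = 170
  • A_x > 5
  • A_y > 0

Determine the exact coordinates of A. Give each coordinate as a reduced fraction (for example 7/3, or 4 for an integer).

A = (16, 7)

1. A_x = 16  [A = 2·M−B = 2·(21/2, 7/2)−(5, 0)]
2. A_y = 7  [A = 2·M−B = 2·(21/2, 7/2)−(5, 0)]
   so A = (16, 7)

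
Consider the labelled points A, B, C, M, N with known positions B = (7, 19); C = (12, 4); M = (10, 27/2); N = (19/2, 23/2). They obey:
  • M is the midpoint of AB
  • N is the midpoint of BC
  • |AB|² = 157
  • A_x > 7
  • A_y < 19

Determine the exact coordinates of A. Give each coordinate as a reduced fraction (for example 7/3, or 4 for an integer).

A = (13, 8)

1. A_x = 13  [A = 2·M−B = 2·(10, 27/2)−(7, 19)]
2. A_y = 8  [A = 2·M−B = 2·(10, 27/2)−(7, 19)]
   so A = (13, 8)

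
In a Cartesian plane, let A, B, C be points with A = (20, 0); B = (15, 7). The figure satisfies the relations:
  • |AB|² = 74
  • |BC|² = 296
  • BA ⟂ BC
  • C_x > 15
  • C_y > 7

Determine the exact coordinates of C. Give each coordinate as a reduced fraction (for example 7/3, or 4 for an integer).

1. C_x = 29  [[BA ⟂ BC ⇒ 5x-7y-26=0] ∩ [|C−(15, 7)|²=296]]
2. C_y = 17  [[BA ⟂ BC ⇒ 5x-7y-26=0] ∩ [|C−(15, 7)|²=296]]
   so C = (29, 17)

C = (29, 17)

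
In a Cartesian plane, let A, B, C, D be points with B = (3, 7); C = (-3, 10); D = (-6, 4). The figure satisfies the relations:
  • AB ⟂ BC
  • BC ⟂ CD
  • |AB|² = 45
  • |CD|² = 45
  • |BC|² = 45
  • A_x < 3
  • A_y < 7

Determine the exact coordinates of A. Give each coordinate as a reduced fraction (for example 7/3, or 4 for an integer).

1. A_x = 0  [[AB ⟂ BC ⇒ 6x-3y+3=0] ∩ [|A−(3, 7)|²=45]]
2. A_y = 1  [[AB ⟂ BC ⇒ 6x-3y+3=0] ∩ [|A−(3, 7)|²=45]]
   so A = (0, 1)

A = (0, 1)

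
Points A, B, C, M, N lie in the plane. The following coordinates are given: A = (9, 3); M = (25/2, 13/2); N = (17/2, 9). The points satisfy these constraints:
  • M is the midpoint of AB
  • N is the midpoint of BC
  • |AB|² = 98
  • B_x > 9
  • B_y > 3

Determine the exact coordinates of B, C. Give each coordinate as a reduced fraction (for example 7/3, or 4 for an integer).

B = (16, 10)
C = (1, 8)

1. B_x = 16  [B = 2·M−A = 2·(25/2, 13/2)−(9, 3)]
2. B_y = 10  [B = 2·M−A = 2·(25/2, 13/2)−(9, 3)]
   so B = (16, 10)
3. C_x = 1  [C = 2·N−B = 2·(17/2, 9)−(16, 10)]
4. C_y = 8  [C = 2·N−B = 2·(17/2, 9)−(16, 10)]
   so C = (1, 8)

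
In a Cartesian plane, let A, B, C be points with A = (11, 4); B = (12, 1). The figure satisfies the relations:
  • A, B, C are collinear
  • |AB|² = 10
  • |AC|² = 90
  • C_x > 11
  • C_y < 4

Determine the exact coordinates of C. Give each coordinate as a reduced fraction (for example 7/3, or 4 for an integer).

1. C_x = 14  [[A, B, C are collinear ⇒ 3x+1y-37=0] ∩ [|C−(11, 4)|²=90]]
2. C_y = -5  [[A, B, C are collinear ⇒ 3x+1y-37=0] ∩ [|C−(11, 4)|²=90]]
   so C = (14, -5)

C = (14, -5)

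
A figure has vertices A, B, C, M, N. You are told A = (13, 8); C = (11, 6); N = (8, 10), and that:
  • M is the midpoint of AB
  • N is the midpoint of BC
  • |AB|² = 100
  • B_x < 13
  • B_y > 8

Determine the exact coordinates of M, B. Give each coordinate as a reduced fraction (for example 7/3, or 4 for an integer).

M = (9, 11)
B = (5, 14)

1. B_x = 5  [B = 2·N−C = 2·(8, 10)−(11, 6)]
2. B_y = 14  [B = 2·N−C = 2·(8, 10)−(11, 6)]
   so B = (5, 14)
3. M_x = 9  [2·M = A+B = (13, 8)+(5, 14)]
4. M_y = 11  [2·M = A+B = (13, 8)+(5, 14)]
   so M = (9, 11)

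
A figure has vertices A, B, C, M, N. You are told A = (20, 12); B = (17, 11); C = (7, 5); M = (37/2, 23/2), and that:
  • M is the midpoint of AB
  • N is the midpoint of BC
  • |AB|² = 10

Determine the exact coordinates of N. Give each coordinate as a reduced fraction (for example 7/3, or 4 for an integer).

N = (12, 8)

1. N_x = 12  [2·N = B+C = (17, 11)+(7, 5)]
2. N_y = 8  [2·N = B+C = (17, 11)+(7, 5)]
   so N = (12, 8)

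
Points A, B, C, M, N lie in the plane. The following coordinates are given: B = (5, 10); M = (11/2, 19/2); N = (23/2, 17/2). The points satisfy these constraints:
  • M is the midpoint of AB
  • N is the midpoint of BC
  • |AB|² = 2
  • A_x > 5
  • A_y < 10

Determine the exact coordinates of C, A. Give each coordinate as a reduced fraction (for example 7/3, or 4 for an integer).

1. A_x = 6  [A = 2·M−B = 2·(11/2, 19/2)−(5, 10)]
2. A_y = 9  [A = 2·M−B = 2·(11/2, 19/2)−(5, 10)]
   so A = (6, 9)
3. C_x = 18  [C = 2·N−B = 2·(23/2, 17/2)−(5, 10)]
4. C_y = 7  [C = 2·N−B = 2·(23/2, 17/2)−(5, 10)]
   so C = (18, 7)

C = (18, 7)
A = (6, 9)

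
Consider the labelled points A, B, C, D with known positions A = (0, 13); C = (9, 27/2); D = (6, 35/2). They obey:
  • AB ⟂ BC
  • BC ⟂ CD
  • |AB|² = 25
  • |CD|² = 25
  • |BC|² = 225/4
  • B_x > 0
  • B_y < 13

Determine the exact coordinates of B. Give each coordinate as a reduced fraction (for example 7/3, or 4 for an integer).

B = (3, 9)

1. B_x = 3  [[BC ⟂ CD ⇒ 3x-4y+27=0] ∩ [|B−(0, 13)|²=25]]
2. B_y = 9  [[BC ⟂ CD ⇒ 3x-4y+27=0] ∩ [|B−(0, 13)|²=25]]
   so B = (3, 9)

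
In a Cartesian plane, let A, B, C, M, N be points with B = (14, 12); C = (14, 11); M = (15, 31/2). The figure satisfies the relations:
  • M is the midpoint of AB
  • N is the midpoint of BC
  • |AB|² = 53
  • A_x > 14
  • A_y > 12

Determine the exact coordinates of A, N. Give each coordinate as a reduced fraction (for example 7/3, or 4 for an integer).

A = (16, 19)
N = (14, 23/2)

1. A_x = 16  [A = 2·M−B = 2·(15, 31/2)−(14, 12)]
2. A_y = 19  [A = 2·M−B = 2·(15, 31/2)−(14, 12)]
   so A = (16, 19)
3. N_x = 14  [2·N = B+C = (14, 12)+(14, 11)]
4. N_y = 23/2  [2·N = B+C = (14, 12)+(14, 11)]
   so N = (14, 23/2)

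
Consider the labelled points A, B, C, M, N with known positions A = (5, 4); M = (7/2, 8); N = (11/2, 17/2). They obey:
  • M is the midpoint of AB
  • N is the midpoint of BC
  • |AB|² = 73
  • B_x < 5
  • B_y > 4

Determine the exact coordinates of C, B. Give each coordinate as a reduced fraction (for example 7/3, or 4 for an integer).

1. B_x = 2  [B = 2·M−A = 2·(7/2, 8)−(5, 4)]
2. B_y = 12  [B = 2·M−A = 2·(7/2, 8)−(5, 4)]
   so B = (2, 12)
3. C_x = 9  [C = 2·N−B = 2·(11/2, 17/2)−(2, 12)]
4. C_y = 5  [C = 2·N−B = 2·(11/2, 17/2)−(2, 12)]
   so C = (9, 5)

C = (9, 5)
B = (2, 12)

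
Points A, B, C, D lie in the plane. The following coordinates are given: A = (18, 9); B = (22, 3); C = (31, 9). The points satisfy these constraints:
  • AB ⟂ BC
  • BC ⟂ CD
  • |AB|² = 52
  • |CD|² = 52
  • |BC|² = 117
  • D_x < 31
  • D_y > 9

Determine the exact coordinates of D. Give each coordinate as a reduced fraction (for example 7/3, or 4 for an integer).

1. D_x = 27  [[BC ⟂ CD ⇒ 9x+6y-333=0] ∩ [|D−(31, 9)|²=52]]
2. D_y = 15  [[BC ⟂ CD ⇒ 9x+6y-333=0] ∩ [|D−(31, 9)|²=52]]
   so D = (27, 15)

D = (27, 15)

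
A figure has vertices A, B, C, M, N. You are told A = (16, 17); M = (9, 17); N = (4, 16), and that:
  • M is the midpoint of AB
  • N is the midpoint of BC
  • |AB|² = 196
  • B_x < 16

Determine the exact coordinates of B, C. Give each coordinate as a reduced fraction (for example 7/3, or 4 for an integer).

B = (2, 17)
C = (6, 15)

1. B_x = 2  [B = 2·M−A = 2·(9, 17)−(16, 17)]
2. B_y = 17  [B = 2·M−A = 2·(9, 17)−(16, 17)]
   so B = (2, 17)
3. C_x = 6  [C = 2·N−B = 2·(4, 16)−(2, 17)]
4. C_y = 15  [C = 2·N−B = 2·(4, 16)−(2, 17)]
   so C = (6, 15)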